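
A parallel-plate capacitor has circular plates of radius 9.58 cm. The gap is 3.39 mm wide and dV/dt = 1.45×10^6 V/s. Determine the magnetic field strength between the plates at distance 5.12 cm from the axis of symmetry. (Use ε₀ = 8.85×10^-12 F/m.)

I_d = C dV/dt with C = ε₀πR²/d = 7.526×10^-11 F, so I_d = (7.526×10^-11)(1.45×10^6) = 1.091×10^-4 A.
∮B·dl = μ₀ I_d,enc with I_d,enc = I_d r²/R² = 3.116×10^-5 A; so B = μ₀ I_d,enc/(2πr) = 1.22×10^-10 T.

1.22×10^-10 T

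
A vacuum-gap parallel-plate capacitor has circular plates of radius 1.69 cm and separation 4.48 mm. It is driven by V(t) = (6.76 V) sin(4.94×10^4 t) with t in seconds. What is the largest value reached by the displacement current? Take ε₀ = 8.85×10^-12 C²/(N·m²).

C = ε₀A/d = (8.85×10^-12)(8.973×10^-4)/(4.48×10^-3) = 1.773×10^-12 F; ω = 4.94×10^4 rad/s.
I_d = C dV/dt, so |I_d|_max = C V₀ ω = (1.773×10^-12)(6.76)(4.94×10^4) = 5.92×10^-7 A.

5.92×10^-7 A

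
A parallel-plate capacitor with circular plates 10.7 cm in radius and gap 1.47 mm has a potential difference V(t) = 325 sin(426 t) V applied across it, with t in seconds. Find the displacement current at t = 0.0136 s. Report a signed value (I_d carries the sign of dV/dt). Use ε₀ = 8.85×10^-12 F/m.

2.65×10^-5 A

dV/dt = (325)(426)·cos(5.7936) = 1.222×10^5 V/s.
I_d = C dV/dt with C = ε₀A/d = (8.85×10^-12)(0.03597)/(1.47×10^-3) = 2.166×10^-10 F, so I_d = (2.166×10^-10)(1.222×10^5) = 2.65×10^-5 A.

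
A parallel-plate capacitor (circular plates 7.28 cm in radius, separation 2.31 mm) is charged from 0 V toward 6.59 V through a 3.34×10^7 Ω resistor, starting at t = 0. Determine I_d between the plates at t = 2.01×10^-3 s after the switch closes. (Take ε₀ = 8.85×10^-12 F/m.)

7.68×10^-8 A

C = ε₀A/d = (8.85×10^-12)(0.01665)/(2.31×10^-3) = 6.379×10^-11 F, so τ = RC = 2.131×10^-3 s.
The conduction current is I(t) = (V₀/R) e^(−t/τ), and the displacement current between the plates equals it.
t/τ = 0.9432; I_d = (6.59/3.34×10^7) · e^(−0.9432) = (1.973×10^-7)(0.3894) = 7.68×10^-8 A.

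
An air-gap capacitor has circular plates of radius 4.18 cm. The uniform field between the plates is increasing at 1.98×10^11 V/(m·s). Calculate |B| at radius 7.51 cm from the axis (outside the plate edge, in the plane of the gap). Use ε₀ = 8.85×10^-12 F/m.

I_d = ε₀ dΦ_E/dt = ε₀ πR² (dE/dt) = (8.85×10^-12)(5.489×10^-3)(1.98×10^11) = 9.618×10^-3 A through the full plate area.
Outside the plates the loop encloses all of I_d, so B·2πr = μ₀ I_d and B = 2.56×10^-8 T.

2.56×10^-8 T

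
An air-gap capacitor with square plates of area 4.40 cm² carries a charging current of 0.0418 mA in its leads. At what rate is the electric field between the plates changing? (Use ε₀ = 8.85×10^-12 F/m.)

1.07×10^10 V/(m·s)

The displacement current between the plates equals the conduction current, I_d = 0.0418 mA.
Then dE/dt = I_d/(ε₀A) = 1.07×10^10 V/(m·s).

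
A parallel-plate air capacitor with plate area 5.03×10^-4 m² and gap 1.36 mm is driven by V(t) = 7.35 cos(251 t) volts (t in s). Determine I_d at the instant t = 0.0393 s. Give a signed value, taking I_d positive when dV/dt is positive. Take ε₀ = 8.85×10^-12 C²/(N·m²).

C = ε₀A/d = (8.85×10^-12)(5.03×10^-4)/(1.36×10^-3) = 3.273×10^-12 F. dV/dt = V₀ω·−sin(ωt); at ωt = 9.8643 rad this factor is 0.4255.
I_d = C dV/dt = (3.273×10^-12)(7.35)(251)(0.4255) = 2.57×10^-9 A.

2.57×10^-9 A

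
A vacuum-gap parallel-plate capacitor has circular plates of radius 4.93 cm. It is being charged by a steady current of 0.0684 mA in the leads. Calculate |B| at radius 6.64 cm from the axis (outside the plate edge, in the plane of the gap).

By continuity the displacement current in the gap matches the conduction current: I_d = 6.84×10^-5 A.
With r > R the enclosed displacement current is the full I_d; B = μ₀ I_d / (2πr) = 2.06×10^-10 T.

2.06×10^-10 T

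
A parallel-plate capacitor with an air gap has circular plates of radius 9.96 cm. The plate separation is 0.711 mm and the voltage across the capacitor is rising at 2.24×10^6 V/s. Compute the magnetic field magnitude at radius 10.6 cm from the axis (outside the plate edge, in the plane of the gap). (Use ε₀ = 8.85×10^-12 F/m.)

1.64×10^-9 T

With E = V/d, dE/dt = 3.150×10^9 V/(m·s) and πR² = 0.03117 m², giving I_d = ε₀ πR² dE/dt = 8.689×10^-4 A.
For r ≥ R the full I_d is enclosed: B = μ₀ I_d/(2πr) = (4π×10^-7)(8.689×10^-4)/(2π·0.106) = 1.64×10^-9 T.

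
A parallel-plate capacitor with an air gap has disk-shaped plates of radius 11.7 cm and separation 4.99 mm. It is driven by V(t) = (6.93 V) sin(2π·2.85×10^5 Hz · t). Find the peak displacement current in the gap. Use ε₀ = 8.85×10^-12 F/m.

(dE/dt)_max = V₀ω/d = 2.487×10^9 V/(m·s); ω = 2πf = 1.791×10^6 rad/s.
I_d,max = ε₀ A (dE/dt)_max = (8.85×10^-12)(0.04301)(2.487×10^9) = 9.47×10^-4 A.

9.47×10^-4 A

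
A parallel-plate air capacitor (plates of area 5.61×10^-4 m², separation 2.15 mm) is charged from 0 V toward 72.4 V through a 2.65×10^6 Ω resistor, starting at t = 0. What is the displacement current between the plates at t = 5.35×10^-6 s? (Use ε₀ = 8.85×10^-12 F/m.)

1.14×10^-5 A

C = ε₀A/d = (8.85×10^-12)(5.61×10^-4)/(2.15×10^-3) = 2.309×10^-12 F and τ = RC = 6.119×10^-6 s. I_d in the gap equals the RC charging current.
I_d(t) = (V₀/R) e^(−t/τ) = 2.732×10^-5 · e^(−0.8743) = 1.14×10^-5 A.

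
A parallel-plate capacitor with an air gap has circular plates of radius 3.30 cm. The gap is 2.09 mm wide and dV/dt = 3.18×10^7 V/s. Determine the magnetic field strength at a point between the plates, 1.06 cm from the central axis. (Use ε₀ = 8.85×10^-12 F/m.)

dE/dt = (dV/dt)/d = 1.522×10^10 V/(m·s); I_d = ε₀(πR²)(dE/dt) = (8.85×10^-12)(3.421×10^-3)(1.522×10^10) = 4.608×10^-4 A.
For r < R the Ampère–Maxwell law gives B(2πr) = μ₀ I_d (r²/R²), so B = μ₀ I_d r/(2πR²) = (4π×10^-7)(4.608×10^-4)(0.0106)/(2π·0.0330²) = 8.97×10^-10 T.

8.97×10^-10 T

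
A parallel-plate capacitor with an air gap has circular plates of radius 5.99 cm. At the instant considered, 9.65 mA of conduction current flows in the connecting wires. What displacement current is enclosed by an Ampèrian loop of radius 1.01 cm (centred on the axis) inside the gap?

No conduction current crosses the gap, so I_d there equals the 9.65×10^-3 A in the leads.
Since J_d is uniform, the enclosed fraction is (r/R)² = 0.02843, giving I_d,enc = 2.74×10^-4 A.

2.74×10^-4 A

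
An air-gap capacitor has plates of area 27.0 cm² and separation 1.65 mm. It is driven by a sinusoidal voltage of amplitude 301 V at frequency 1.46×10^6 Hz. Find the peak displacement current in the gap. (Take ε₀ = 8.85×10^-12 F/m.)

The displacement current equals the conduction current C dV/dt, which peaks at C V₀ ω.
With C = ε₀A/d = (8.85×10^-12)(2.70×10^-3)/(1.65×10^-3) = 1.448×10^-11 F and ω = 2πf = 9.173×10^6 rad/s, I_d,max = (1.448×10^-11)(301)(9.173×10^6) = 0.0400 A.

0.0400 A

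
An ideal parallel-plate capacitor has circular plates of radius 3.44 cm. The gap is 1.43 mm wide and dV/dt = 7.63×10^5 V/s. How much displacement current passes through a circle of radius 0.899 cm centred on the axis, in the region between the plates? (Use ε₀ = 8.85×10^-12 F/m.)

dE/dt = (dV/dt)/d = 5.336×10^8 V/(m·s); I_d = ε₀(πR²)(dE/dt) = (8.85×10^-12)(3.718×10^-3)(5.336×10^8) = 1.756×10^-5 A.
The field is uniform, so I_d,enc = I_d (r/R)² = (1.756×10^-5)(0.899/3.44)² = 1.20×10^-6 A.

1.20×10^-6 A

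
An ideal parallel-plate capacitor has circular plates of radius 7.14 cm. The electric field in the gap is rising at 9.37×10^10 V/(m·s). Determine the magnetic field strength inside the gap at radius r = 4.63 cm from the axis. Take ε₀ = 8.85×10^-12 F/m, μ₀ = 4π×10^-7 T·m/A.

2.41×10^-8 T

I_d = ε₀ dΦ_E/dt = ε₀ πR² (dE/dt) = (8.85×10^-12)(0.01602)(9.37×10^10) = 0.01328 A through the full plate area.
For r < R the Ampère–Maxwell law gives B(2πr) = μ₀ I_d (r²/R²), so B = μ₀ I_d r/(2πR²) = (4π×10^-7)(0.01328)(0.0463)/(2π·0.0714²) = 2.41×10^-8 T.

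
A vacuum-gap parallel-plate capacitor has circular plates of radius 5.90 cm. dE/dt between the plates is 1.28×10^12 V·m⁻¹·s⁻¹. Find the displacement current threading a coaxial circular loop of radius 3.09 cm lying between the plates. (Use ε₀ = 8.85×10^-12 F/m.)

0.0340 A

Through the whole plate area (πR² = 0.01094 m²), I_d = ε₀ πR² dE/dt = 0.1239 A.
Since J_d is uniform, the enclosed fraction is (r/R)² = 0.2743, giving I_d,enc = 0.0340 A.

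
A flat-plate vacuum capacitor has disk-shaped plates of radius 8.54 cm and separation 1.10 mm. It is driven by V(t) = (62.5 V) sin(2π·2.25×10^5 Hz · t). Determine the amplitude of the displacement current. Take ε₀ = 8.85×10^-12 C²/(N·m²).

C = ε₀A/d = (8.85×10^-12)(0.02291)/(1.10×10^-3) = 1.843×10^-10 F; ω = 2πf = 1.414×10^6 rad/s.
I_d = C dV/dt, so |I_d|_max = C V₀ ω = (1.843×10^-10)(62.5)(1.414×10^6) = 0.0163 A.

0.0163 A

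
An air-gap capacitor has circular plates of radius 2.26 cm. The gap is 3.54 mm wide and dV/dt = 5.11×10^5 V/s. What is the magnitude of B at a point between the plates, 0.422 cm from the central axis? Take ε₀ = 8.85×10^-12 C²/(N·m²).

3.39×10^-12 T

With E = V/d, dE/dt = 1.444×10^8 V/(m·s) and πR² = 1.605×10^-3 m², giving I_d = ε₀ πR² dE/dt = 2.051×10^-6 A.
For r < R the Ampère–Maxwell law gives B(2πr) = μ₀ I_d (r²/R²), so B = μ₀ I_d r/(2πR²) = (4π×10^-7)(2.051×10^-6)(4.22×10^-3)/(2π·0.0226²) = 3.39×10^-12 T.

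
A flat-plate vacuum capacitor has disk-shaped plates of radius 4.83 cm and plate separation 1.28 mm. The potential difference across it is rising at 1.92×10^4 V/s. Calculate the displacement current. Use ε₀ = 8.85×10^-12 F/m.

E = V/d so dE/dt = (dV/dt)/d = 1.500×10^7 V/(m·s), and I_d = ε₀ A dE/dt = (8.85×10^-12)(7.329×10^-3)(1.500×10^7) = 9.73×10^-7 A.

9.73×10^-7 A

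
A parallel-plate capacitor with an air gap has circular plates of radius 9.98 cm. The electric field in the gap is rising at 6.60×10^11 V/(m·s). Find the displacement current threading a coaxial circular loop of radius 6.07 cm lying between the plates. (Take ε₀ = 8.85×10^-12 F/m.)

Through the whole plate area (πR² = 0.03129 m²), I_d = ε₀ πR² dE/dt = 0.1828 A.
The field is uniform, so I_d,enc = I_d (r/R)² = (0.1828)(6.07/9.98)² = 0.0676 A.

0.0676 A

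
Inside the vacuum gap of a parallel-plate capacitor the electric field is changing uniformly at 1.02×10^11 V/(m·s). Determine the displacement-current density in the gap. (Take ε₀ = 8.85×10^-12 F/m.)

The displacement-current density is ε₀ ∂E/∂t = (8.85×10^-12)(1.02×10^11) = 0.903 A/m².

0.903 A/m²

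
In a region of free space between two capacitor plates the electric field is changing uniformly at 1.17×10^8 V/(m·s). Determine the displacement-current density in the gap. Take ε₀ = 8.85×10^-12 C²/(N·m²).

1.04×10^-3 A/m²

The displacement-current density is ε₀ ∂E/∂t = (8.85×10^-12)(1.17×10^8) = 1.04×10^-3 A/m².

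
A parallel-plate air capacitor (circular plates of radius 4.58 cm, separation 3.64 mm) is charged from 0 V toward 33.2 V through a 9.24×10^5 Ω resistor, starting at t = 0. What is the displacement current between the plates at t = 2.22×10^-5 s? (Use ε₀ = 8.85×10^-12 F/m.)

C = ε₀A/d = (8.85×10^-12)(6.590×10^-3)/(3.64×10^-3) = 1.602×10^-11 F and τ = RC = 1.480×10^-5 s. I_d in the gap equals the RC charging current.
I_d(t) = (V₀/R) e^(−t/τ) = 3.593×10^-5 · e^(−1.500) = 8.02×10^-6 A.

8.02×10^-6 A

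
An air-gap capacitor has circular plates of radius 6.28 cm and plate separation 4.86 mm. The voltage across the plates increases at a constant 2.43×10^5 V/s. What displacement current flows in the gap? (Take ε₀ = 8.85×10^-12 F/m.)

C = ε₀A/d = (8.85×10^-12)(0.01239)/(4.86×10^-3) = 2.256×10^-11 F.
I_d = C dV/dt = (2.256×10^-11)(2.43×10^5) = 5.48×10^-6 A.

5.48×10^-6 A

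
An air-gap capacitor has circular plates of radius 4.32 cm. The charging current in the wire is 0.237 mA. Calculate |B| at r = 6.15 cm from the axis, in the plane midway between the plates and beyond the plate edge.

7.71×10^-10 T

No conduction current crosses the gap, so I_d there equals the 2.37×10^-4 A in the leads.
For r ≥ R the full I_d is enclosed: B = μ₀ I_d/(2πr) = (4π×10^-7)(2.37×10^-4)/(2π·0.0615) = 7.71×10^-10 T.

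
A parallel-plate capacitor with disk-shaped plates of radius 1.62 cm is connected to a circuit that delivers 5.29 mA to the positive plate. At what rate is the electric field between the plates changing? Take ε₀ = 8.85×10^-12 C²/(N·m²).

By continuity, I_d in the gap equals the 5.29 mA flowing in the wire.
Since I_d = ε₀ A dE/dt, dE/dt = I_d/(ε₀A) = (5.29×10^-3)/((8.85×10^-12)(8.245×10^-4)) = 7.25×10^11 V/(m·s).

7.25×10^11 V/(m·s)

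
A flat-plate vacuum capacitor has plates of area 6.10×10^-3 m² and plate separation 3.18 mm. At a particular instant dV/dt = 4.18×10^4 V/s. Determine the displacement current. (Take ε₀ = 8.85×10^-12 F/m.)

C = ε₀A/d = (8.85×10^-12)(6.10×10^-3)/(3.18×10^-3) = 1.698×10^-11 F.
I_d = C dV/dt = (1.698×10^-11)(4.18×10^4) = 7.10×10^-7 A.

7.10×10^-7 A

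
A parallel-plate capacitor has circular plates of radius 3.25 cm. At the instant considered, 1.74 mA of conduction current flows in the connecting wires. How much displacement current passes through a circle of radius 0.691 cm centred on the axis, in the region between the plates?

By continuity the displacement current in the gap matches the conduction current: I_d = 1.74×10^-3 A.
Since J_d is uniform, the enclosed fraction is (r/R)² = 0.04521, giving I_d,enc = 7.87×10^-5 A.

7.87×10^-5 A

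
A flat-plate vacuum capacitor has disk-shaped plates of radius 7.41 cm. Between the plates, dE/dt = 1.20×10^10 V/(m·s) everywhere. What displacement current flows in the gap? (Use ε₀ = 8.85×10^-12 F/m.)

1.83×10^-3 A

With a uniform field, Φ_E = EA, so I_d = ε₀ A dE/dt = 1.83×10^-3 A.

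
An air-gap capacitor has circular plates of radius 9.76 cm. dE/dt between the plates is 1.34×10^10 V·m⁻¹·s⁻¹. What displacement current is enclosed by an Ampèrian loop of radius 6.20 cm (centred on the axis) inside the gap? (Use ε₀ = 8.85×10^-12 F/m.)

1.43×10^-3 A

I_d = ε₀ dΦ_E/dt = ε₀ πR² (dE/dt) = (8.85×10^-12)(0.02993)(1.34×10^10) = 3.549×10^-3 A through the full plate area.
Through an area πr² the displacement current is I_d·(πr²/πR²) = I_d (r/R)² = 1.43×10^-3 A.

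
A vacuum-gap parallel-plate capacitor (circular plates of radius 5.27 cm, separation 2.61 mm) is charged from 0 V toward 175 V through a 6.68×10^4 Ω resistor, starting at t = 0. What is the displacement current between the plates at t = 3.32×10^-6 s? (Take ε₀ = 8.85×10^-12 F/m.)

4.88×10^-4 A

With C = ε₀A/d = (8.85×10^-12)(8.725×10^-3)/(2.61×10^-3) = 2.958×10^-11 F, the time constant is τ = RC = 1.976×10^-6 s, so t/τ = 1.680 and e^(−t/τ) = 0.1864.
I_d = I_cond = (V₀/R) e^(−t/τ) = (2.620×10^-3)(0.1864) = 4.88×10^-4 A.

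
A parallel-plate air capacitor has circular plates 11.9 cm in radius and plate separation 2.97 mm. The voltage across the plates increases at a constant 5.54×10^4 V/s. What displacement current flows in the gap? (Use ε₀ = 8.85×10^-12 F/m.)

7.34×10^-6 A

The field between the plates is E = V/d, so dE/dt = (5.54×10^4)/(2.97×10^-3 m) = 1.865×10^7 V/(m·s).
I_d = ε₀ A (dE/dt) = (8.85×10^-12)(0.04449)(1.865×10^7) = 7.34×10^-6 A.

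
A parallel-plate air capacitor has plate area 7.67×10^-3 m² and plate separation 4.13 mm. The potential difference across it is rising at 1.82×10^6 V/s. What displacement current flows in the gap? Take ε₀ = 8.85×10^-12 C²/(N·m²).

The field between the plates is E = V/d, so dE/dt = (1.82×10^6)/(4.13×10^-3 m) = 4.407×10^8 V/(m·s).
I_d = ε₀ A (dE/dt) = (8.85×10^-12)(7.67×10^-3)(4.407×10^8) = 2.99×10^-5 A.

2.99×10^-5 A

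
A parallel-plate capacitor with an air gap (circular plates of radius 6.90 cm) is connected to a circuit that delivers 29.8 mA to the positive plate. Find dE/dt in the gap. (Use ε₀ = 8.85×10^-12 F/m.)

By continuity, I_d in the gap equals the 29.8 mA flowing in the wire.
Then dE/dt = I_d/(ε₀A) = 2.25×10^11 V/(m·s).

2.25×10^11 V/(m·s)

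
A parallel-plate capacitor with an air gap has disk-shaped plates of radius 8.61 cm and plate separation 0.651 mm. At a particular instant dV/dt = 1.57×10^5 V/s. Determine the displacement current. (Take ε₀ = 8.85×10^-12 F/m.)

C = ε₀A/d = (8.85×10^-12)(0.02329)/(6.51×10^-4) = 3.166×10^-10 F.
I_d = C dV/dt = (3.166×10^-10)(1.57×10^5) = 4.97×10^-5 A.

4.97×10^-5 A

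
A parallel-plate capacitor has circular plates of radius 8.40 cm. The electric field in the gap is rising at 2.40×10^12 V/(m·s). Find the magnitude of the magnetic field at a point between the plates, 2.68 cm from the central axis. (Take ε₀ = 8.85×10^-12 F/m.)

Total displacement current: I_d = ε₀(πR²)(dE/dt) = (8.85×10^-12)(0.02217)(2.40×10^12) = 0.4709 A.
For r < R the Ampère–Maxwell law gives B(2πr) = μ₀ I_d (r²/R²), so B = μ₀ I_d r/(2πR²) = (4π×10^-7)(0.4709)(0.0268)/(2π·0.0840²) = 3.58×10^-7 T.

3.58×10^-7 T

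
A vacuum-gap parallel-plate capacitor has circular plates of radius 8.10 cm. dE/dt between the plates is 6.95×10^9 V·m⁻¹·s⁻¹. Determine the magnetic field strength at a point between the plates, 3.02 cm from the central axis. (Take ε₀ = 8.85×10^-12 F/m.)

Total displacement current: I_d = ε₀(πR²)(dE/dt) = (8.85×10^-12)(0.02061)(6.95×10^9) = 1.268×10^-3 A.
An Ampèrian loop of radius r encloses a fraction (r/R)² of I_d. Then B·2πr = μ₀ I_d (r/R)², giving B = μ₀ I_d r/(2πR²) = 1.17×10^-9 T.

1.17×10^-9 T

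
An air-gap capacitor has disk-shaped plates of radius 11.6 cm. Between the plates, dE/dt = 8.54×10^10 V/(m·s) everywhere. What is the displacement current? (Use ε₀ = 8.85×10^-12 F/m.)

0.0319 A

I_d = ε₀ A (dE/dt) = (8.85×10^-12)(0.04227 m²)(8.54×10^10) = 0.0319 A.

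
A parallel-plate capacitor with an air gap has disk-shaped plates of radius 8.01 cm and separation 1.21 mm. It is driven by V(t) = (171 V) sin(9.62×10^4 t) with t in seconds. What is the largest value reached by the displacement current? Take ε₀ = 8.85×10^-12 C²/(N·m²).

2.43×10^-3 A

(dE/dt)_max = V₀ω/d = 1.360×10^10 V/(m·s); ω = 9.62×10^4 rad/s.
I_d,max = ε₀ A (dE/dt)_max = (8.85×10^-12)(0.02016)(1.360×10^10) = 2.43×10^-3 A.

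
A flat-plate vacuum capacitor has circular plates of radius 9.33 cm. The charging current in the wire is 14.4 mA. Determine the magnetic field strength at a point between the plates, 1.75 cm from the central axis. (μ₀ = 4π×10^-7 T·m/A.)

No conduction current crosses the gap, so I_d there equals the 0.0144 A in the leads.
∮B·dl = μ₀ I_d,enc with I_d,enc = I_d r²/R² = 5.066×10^-4 A; so B = μ₀ I_d,enc/(2πr) = 5.79×10^-9 T.

5.79×10^-9 T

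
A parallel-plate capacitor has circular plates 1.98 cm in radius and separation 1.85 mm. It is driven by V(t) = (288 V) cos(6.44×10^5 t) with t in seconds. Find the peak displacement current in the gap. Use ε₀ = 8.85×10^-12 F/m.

The displacement current equals the conduction current C dV/dt, which peaks at C V₀ ω.
With C = ε₀A/d = (8.85×10^-12)(1.232×10^-3)/(1.85×10^-3) = 5.894×10^-12 F and ω = 6.44×10^5 rad/s, I_d,max = (5.894×10^-12)(288)(6.44×10^5) = 1.09×10^-3 A.

1.09×10^-3 A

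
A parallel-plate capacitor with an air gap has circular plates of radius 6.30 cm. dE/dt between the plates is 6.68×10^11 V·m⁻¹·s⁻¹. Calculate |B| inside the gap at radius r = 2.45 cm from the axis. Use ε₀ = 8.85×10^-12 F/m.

Total displacement current: I_d = ε₀(πR²)(dE/dt) = (8.85×10^-12)(0.01247)(6.68×10^11) = 0.07372 A.
For r < R the Ampère–Maxwell law gives B(2πr) = μ₀ I_d (r²/R²), so B = μ₀ I_d r/(2πR²) = (4π×10^-7)(0.07372)(0.0245)/(2π·0.0630²) = 9.10×10^-8 T.

9.10×10^-8 T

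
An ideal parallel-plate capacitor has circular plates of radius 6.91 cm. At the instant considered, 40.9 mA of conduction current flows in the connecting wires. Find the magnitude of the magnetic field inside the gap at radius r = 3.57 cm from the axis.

By continuity the displacement current in the gap matches the conduction current: I_d = 0.0409 A.
∮B·dl = μ₀ I_d,enc with I_d,enc = I_d r²/R² = 0.01092 A; so B = μ₀ I_d,enc/(2πr) = 6.12×10^-8 T.

6.12×10^-8 T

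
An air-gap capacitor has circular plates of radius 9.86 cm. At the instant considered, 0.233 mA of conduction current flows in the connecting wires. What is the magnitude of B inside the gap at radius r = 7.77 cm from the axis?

3.72×10^-10 T

By continuity the displacement current in the gap matches the conduction current: I_d = 2.33×10^-4 A.
An Ampèrian loop of radius r encloses a fraction (r/R)² of I_d. Then B·2πr = μ₀ I_d (r/R)², giving B = μ₀ I_d r/(2πR²) = 3.72×10^-10 T.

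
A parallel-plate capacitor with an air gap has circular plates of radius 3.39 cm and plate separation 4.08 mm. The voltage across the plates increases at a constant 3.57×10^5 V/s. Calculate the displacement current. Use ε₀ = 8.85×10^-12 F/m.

C = ε₀A/d = (8.85×10^-12)(3.610×10^-3)/(4.08×10^-3) = 7.831×10^-12 F.
I_d = C dV/dt = (7.831×10^-12)(3.57×10^5) = 2.80×10^-6 A.

2.80×10^-6 A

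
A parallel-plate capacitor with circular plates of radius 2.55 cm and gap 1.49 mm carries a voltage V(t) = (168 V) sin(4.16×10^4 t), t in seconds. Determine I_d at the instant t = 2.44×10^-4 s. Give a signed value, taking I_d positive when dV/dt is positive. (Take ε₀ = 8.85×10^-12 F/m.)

-6.34×10^-5 A

dE/dt = (V₀ω/d)·cos(ωt) with ωt = 10.1504 rad: (168)(4.16×10^4)(-0.7481)/(1.49×10^-3) = -3.509×10^9 V/(m·s).
I_d = ε₀ A dE/dt = (8.85×10^-12)(2.043×10^-3)(-3.509×10^9) = -6.34×10^-5 A.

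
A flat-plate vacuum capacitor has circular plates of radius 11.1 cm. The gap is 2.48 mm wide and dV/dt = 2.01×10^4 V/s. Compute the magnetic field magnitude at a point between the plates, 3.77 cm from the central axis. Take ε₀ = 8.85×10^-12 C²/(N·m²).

I_d = C dV/dt with C = ε₀πR²/d = 1.381×10^-10 F, so I_d = (1.381×10^-10)(2.01×10^4) = 2.776×10^-6 A.
For r < R the Ampère–Maxwell law gives B(2πr) = μ₀ I_d (r²/R²), so B = μ₀ I_d r/(2πR²) = (4π×10^-7)(2.776×10^-6)(0.0377)/(2π·0.111²) = 1.70×10^-12 T.

1.70×10^-12 T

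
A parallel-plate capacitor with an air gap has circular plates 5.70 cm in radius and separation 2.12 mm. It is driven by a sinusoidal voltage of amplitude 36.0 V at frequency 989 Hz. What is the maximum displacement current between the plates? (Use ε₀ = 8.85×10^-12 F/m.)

9.53×10^-6 A

C = ε₀A/d = (8.85×10^-12)(0.01021)/(2.12×10^-3) = 4.262×10^-11 F; ω = 2πf = 6214 rad/s.
I_d = C dV/dt, so |I_d|_max = C V₀ ω = (4.262×10^-11)(36.0)(6214) = 9.53×10^-6 A.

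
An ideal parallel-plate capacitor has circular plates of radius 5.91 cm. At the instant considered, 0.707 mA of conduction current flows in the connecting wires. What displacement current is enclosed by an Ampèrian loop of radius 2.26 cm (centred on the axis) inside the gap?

1.03×10^-4 A

By continuity the displacement current in the gap matches the conduction current: I_d = 7.07×10^-4 A.
Through an area πr² the displacement current is I_d·(πr²/πR²) = I_d (r/R)² = 1.03×10^-4 A.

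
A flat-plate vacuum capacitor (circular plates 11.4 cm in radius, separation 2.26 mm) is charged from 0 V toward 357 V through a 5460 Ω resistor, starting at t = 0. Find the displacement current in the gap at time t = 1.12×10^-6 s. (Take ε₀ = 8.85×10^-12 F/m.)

C = ε₀A/d = (8.85×10^-12)(0.04083)/(2.26×10^-3) = 1.599×10^-10 F and τ = RC = 8.731×10^-7 s. I_d in the gap equals the RC charging current.
I_d(t) = (V₀/R) e^(−t/τ) = 0.06538 · e^(−1.283) = 0.0181 A.

0.0181 A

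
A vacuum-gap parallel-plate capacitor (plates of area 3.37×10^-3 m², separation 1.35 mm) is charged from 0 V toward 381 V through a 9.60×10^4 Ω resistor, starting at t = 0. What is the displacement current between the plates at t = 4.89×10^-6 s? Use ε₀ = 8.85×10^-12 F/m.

3.96×10^-4 A

With C = ε₀A/d = (8.85×10^-12)(3.37×10^-3)/(1.35×10^-3) = 2.209×10^-11 F, the time constant is τ = RC = 2.121×10^-6 s, so t/τ = 2.306 and e^(−t/τ) = 0.09966.
I_d = I_cond = (V₀/R) e^(−t/τ) = (3.969×10^-3)(0.09966) = 3.96×10^-4 A.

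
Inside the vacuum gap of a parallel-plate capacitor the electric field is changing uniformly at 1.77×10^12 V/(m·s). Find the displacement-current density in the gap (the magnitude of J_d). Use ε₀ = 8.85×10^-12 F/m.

15.7 A/m²

J_d = ε₀ dE/dt = (8.85×10^-12)(1.77×10^12) = 15.7 A/m².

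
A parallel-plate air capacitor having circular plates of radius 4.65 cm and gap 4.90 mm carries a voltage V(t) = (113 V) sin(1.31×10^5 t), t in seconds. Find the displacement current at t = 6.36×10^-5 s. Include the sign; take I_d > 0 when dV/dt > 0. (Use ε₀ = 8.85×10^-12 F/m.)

dV/dt = (113)(1.31×10^5)·cos(8.3316) = -6.804×10^6 V/s.
I_d = C dV/dt with C = ε₀A/d = (8.85×10^-12)(6.793×10^-3)/(4.90×10^-3) = 1.227×10^-11 F, so I_d = (1.227×10^-11)(-6.804×10^6) = -8.35×10^-5 A.

-8.35×10^-5 A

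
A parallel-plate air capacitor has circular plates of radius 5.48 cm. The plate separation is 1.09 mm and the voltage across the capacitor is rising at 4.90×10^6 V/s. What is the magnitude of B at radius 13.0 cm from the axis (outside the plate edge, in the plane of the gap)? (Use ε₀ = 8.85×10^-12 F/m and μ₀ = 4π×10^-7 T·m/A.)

dE/dt = (dV/dt)/d = 4.495×10^9 V/(m·s); I_d = ε₀(πR²)(dE/dt) = (8.85×10^-12)(9.434×10^-3)(4.495×10^9) = 3.753×10^-4 A.
For r ≥ R the full I_d is enclosed: B = μ₀ I_d/(2πr) = (4π×10^-7)(3.753×10^-4)/(2π·0.130) = 5.77×10^-10 T.

5.77×10^-10 T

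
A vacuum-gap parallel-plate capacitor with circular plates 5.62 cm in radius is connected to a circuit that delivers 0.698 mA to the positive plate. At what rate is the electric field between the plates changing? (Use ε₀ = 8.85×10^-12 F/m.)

Charge continuity gives I_d = I = 6.98×10^-4 A between the plates.
Then dE/dt = I_d/(ε₀A) = 7.95×10^9 V/(m·s).

7.95×10^9 V/(m·s)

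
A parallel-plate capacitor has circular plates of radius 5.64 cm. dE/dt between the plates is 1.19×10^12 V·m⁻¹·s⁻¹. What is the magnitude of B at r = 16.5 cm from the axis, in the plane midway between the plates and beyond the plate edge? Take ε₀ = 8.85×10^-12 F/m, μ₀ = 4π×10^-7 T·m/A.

Through the whole plate area (πR² = 9.993×10^-3 m²), I_d = ε₀ πR² dE/dt = 0.1052 A.
Outside the plates the loop encloses all of I_d, so B·2πr = μ₀ I_d and B = 1.28×10^-7 T.

1.28×10^-7 T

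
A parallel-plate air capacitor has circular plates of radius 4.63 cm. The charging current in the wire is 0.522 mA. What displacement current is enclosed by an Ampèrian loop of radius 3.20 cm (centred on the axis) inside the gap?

2.49×10^-4 A

No conduction current crosses the gap, so I_d there equals the 5.22×10^-4 A in the leads.
Through an area πr² the displacement current is I_d·(πr²/πR²) = I_d (r/R)² = 2.49×10^-4 A.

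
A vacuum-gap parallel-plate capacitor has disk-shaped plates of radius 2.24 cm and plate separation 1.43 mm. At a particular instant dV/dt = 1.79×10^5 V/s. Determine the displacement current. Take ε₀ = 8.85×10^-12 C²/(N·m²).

The field between the plates is E = V/d, so dE/dt = (1.79×10^5)/(1.43×10^-3 m) = 1.252×10^8 V/(m·s).
I_d = ε₀ A (dE/dt) = (8.85×10^-12)(1.576×10^-3)(1.252×10^8) = 1.75×10^-6 A.

1.75×10^-6 A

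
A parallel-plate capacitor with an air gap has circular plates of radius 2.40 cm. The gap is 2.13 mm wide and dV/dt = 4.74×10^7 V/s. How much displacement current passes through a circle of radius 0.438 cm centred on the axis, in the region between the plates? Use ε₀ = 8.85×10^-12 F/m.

1.19×10^-5 A

I_d = C dV/dt with C = ε₀πR²/d = 7.520×10^-12 F, so I_d = (7.520×10^-12)(4.74×10^7) = 3.564×10^-4 A.
Since J_d is uniform, the enclosed fraction is (r/R)² = 0.03331, giving I_d,enc = 1.19×10^-5 A.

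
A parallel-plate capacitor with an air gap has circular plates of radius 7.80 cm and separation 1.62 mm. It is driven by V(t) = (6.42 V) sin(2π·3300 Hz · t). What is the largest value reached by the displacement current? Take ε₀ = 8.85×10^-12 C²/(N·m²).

1.39×10^-5 A

The displacement current equals the conduction current C dV/dt, which peaks at C V₀ ω.
With C = ε₀A/d = (8.85×10^-12)(0.01911)/(1.62×10^-3) = 1.044×10^-10 F and ω = 2πf = 2.073×10^4 rad/s, I_d,max = (1.044×10^-10)(6.42)(2.073×10^4) = 1.39×10^-5 A.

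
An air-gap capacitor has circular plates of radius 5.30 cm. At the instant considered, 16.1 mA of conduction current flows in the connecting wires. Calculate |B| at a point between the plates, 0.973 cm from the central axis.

Between the plates the displacement current equals the wire current: I_d = 16.1 mA = 0.0161 A.
∮B·dl = μ₀ I_d,enc with I_d,enc = I_d r²/R² = 5.426×10^-4 A; so B = μ₀ I_d,enc/(2πr) = 1.12×10^-8 T.

1.12×10^-8 T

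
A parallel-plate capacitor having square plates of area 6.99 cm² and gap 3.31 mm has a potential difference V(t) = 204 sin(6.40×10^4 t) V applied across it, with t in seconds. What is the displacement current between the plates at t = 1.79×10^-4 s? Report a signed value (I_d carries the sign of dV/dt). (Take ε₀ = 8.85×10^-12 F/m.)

dV/dt = (204)(6.40×10^4)·cos(11.456) = 5.801×10^6 V/s.
I_d = C dV/dt with C = ε₀A/d = (8.85×10^-12)(6.99×10^-4)/(3.31×10^-3) = 1.869×10^-12 F, so I_d = (1.869×10^-12)(5.801×10^6) = 1.08×10^-5 A.

1.08×10^-5 A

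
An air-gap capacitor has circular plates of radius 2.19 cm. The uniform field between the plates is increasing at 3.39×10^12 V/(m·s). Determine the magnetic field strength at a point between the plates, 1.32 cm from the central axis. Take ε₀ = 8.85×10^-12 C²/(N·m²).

I_d = ε₀ dΦ_E/dt = ε₀ πR² (dE/dt) = (8.85×10^-12)(1.507×10^-3)(3.39×10^12) = 0.04521 A through the full plate area.
For r < R the Ampère–Maxwell law gives B(2πr) = μ₀ I_d (r²/R²), so B = μ₀ I_d r/(2πR²) = (4π×10^-7)(0.04521)(0.0132)/(2π·0.0219²) = 2.49×10^-7 T.

2.49×10^-7 T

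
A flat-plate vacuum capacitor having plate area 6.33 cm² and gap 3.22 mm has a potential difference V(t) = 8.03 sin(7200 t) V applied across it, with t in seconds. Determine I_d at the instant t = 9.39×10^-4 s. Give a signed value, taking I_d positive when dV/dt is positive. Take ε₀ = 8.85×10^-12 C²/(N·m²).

C = ε₀A/d = (8.85×10^-12)(6.33×10^-4)/(3.22×10^-3) = 1.740×10^-12 F. dV/dt = V₀ω·cos(ωt); at ωt = 6.7608 rad this factor is 0.8881.
I_d = C dV/dt = (1.740×10^-12)(8.03)(7200)(0.8881) = 8.93×10^-8 A.

8.93×10^-8 A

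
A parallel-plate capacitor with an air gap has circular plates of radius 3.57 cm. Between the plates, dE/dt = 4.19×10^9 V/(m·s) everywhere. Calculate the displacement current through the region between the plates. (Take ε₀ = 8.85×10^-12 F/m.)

1.48×10^-4 A

The displacement current is ε₀ times dΦ_E/dt = ε₀ A dE/dt = (8.85×10^-12)(4.004×10^-3)(4.19×10^9) = 1.48×10^-4 A.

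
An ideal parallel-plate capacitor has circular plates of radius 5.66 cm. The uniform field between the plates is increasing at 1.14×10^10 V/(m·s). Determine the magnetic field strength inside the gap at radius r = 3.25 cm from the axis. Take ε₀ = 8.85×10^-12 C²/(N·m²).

2.06×10^-9 T

Through the whole plate area (πR² = 0.01006 m²), I_d = ε₀ πR² dE/dt = 1.015×10^-3 A.
∮B·dl = μ₀ I_d,enc with I_d,enc = I_d r²/R² = 3.347×10^-4 A; so B = μ₀ I_d,enc/(2πr) = 2.06×10^-9 T.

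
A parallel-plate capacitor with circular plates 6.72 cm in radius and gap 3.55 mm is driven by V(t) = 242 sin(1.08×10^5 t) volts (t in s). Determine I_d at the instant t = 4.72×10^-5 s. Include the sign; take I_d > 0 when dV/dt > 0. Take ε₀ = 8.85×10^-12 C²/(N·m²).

dV/dt = (242)(1.08×10^5)·cos(5.0976) = 9.821×10^6 V/s.
I_d = C dV/dt with C = ε₀A/d = (8.85×10^-12)(0.01419)/(3.55×10^-3) = 3.538×10^-11 F, so I_d = (3.538×10^-11)(9.821×10^6) = 3.47×10^-4 A.

3.47×10^-4 A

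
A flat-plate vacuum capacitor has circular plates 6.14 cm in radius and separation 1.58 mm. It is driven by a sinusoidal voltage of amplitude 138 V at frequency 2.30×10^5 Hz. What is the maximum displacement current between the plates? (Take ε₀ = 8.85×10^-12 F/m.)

C = ε₀A/d = (8.85×10^-12)(0.01184)/(1.58×10^-3) = 6.632×10^-11 F; ω = 2πf = 1.445×10^6 rad/s.
I_d = C dV/dt, so |I_d|_max = C V₀ ω = (6.632×10^-11)(138)(1.445×10^6) = 0.0132 A.

0.0132 A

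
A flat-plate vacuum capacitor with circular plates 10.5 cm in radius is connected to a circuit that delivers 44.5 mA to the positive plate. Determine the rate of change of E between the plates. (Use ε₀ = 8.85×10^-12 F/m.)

The displacement current between the plates equals the conduction current, I_d = 44.5 mA.
Since I_d = ε₀ A dE/dt, dE/dt = I_d/(ε₀A) = (0.0445)/((8.85×10^-12)(0.03464)) = 1.45×10^11 V/(m·s).

1.45×10^11 V/(m·s)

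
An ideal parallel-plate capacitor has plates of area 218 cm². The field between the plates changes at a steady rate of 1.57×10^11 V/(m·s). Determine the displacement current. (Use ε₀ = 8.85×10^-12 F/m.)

With a uniform field, Φ_E = EA, so I_d = ε₀ A dE/dt = 0.0303 A.

0.0303 A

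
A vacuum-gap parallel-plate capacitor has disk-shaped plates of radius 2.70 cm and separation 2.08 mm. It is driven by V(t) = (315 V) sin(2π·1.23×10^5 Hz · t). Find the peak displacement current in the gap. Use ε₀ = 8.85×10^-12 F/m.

(dE/dt)_max = V₀ω/d = 1.170×10^11 V/(m·s); ω = 2πf = 7.728×10^5 rad/s.
I_d,max = ε₀ A (dE/dt)_max = (8.85×10^-12)(2.290×10^-3)(1.170×10^11) = 2.37×10^-3 A.

2.37×10^-3 A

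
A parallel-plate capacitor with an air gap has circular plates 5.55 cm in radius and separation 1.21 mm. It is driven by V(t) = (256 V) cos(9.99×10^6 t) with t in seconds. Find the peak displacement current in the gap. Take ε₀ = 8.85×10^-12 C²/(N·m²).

0.181 A

The displacement current equals the conduction current C dV/dt, which peaks at C V₀ ω.
With C = ε₀A/d = (8.85×10^-12)(9.677×10^-3)/(1.21×10^-3) = 7.078×10^-11 F and ω = 9.99×10^6 rad/s, I_d,max = (7.078×10^-11)(256)(9.99×10^6) = 0.181 A.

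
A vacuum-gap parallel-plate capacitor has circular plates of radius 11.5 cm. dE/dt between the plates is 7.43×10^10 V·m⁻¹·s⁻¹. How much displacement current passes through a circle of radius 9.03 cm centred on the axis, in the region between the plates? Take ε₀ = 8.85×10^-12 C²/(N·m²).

0.0168 A

Through the whole plate area (πR² = 0.04155 m²), I_d = ε₀ πR² dE/dt = 0.02732 A.
Since J_d is uniform, the enclosed fraction is (r/R)² = 0.6166, giving I_d,enc = 0.0168 A.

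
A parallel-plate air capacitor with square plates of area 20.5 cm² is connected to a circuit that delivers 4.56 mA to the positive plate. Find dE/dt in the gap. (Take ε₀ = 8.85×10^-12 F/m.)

2.51×10^11 V/(m·s)

The displacement current between the plates equals the conduction current, I_d = 4.56 mA.
Since I_d = ε₀ A dE/dt, dE/dt = I_d/(ε₀A) = (4.56×10^-3)/((8.85×10^-12)(2.05×10^-3)) = 2.51×10^11 V/(m·s).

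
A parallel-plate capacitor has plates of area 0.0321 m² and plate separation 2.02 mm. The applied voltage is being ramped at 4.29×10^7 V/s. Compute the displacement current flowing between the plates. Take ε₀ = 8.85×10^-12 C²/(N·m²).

C = ε₀A/d = (8.85×10^-12)(0.0321)/(2.02×10^-3) = 1.406×10^-10 F.
I_d = C dV/dt = (1.406×10^-10)(4.29×10^7) = 6.03×10^-3 A.

6.03×10^-3 A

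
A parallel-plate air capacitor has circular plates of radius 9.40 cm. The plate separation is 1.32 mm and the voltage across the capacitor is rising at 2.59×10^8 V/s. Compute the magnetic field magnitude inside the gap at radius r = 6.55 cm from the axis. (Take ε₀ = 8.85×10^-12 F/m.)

7.15×10^-8 T

With E = V/d, dE/dt = 1.962×10^11 V/(m·s) and πR² = 0.02776 m², giving I_d = ε₀ πR² dE/dt = 0.04820 A.
For r < R the Ampère–Maxwell law gives B(2πr) = μ₀ I_d (r²/R²), so B = μ₀ I_d r/(2πR²) = (4π×10^-7)(0.04820)(0.0655)/(2π·0.0940²) = 7.15×10^-8 T.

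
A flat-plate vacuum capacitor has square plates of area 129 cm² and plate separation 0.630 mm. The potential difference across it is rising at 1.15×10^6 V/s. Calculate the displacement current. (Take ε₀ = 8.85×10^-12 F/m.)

E = V/d so dE/dt = (dV/dt)/d = 1.825×10^9 V/(m·s), and I_d = ε₀ A dE/dt = (8.85×10^-12)(0.0129)(1.825×10^9) = 2.08×10^-4 A.

2.08×10^-4 A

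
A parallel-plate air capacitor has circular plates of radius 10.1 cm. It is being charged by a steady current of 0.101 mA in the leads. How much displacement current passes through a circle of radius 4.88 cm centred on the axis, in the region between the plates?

2.36×10^-5 A

By continuity the displacement current in the gap matches the conduction current: I_d = 1.01×10^-4 A.
Since J_d is uniform, the enclosed fraction is (r/R)² = 0.2335, giving I_d,enc = 2.36×10^-5 A.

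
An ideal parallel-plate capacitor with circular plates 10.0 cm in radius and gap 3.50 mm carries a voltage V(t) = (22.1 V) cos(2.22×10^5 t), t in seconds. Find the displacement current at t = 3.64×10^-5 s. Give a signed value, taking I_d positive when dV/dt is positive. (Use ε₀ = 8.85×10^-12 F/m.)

-3.80×10^-4 A

dV/dt = (22.1)(2.22×10^5)·−sin(8.0808) = -4.781×10^6 V/s.
I_d = C dV/dt with C = ε₀A/d = (8.85×10^-12)(0.03142)/(3.50×10^-3) = 7.945×10^-11 F, so I_d = (7.945×10^-11)(-4.781×10^6) = -3.80×10^-4 A.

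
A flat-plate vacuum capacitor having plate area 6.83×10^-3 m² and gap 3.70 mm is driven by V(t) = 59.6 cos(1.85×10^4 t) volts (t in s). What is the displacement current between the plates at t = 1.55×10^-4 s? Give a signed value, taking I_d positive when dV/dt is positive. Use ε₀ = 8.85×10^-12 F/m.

-4.88×10^-6 A

C = ε₀A/d = (8.85×10^-12)(6.83×10^-3)/(3.70×10^-3) = 1.634×10^-11 F. dV/dt = V₀ω·−sin(ωt); at ωt = 2.8675 rad this factor is -0.2707.
I_d = C dV/dt = (1.634×10^-11)(59.6)(1.85×10^4)(-0.2707) = -4.88×10^-6 A.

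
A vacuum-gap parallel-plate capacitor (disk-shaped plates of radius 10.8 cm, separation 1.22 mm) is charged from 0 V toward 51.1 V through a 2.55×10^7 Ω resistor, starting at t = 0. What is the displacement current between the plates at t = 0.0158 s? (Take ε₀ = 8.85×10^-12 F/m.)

1.95×10^-7 A

C = ε₀A/d = (8.85×10^-12)(0.03664)/(1.22×10^-3) = 2.658×10^-10 F, so τ = RC = 6.778×10^-3 s.
The conduction current is I(t) = (V₀/R) e^(−t/τ), and the displacement current between the plates equals it.
t/τ = 2.331; I_d = (51.1/2.55×10^7) · e^(−2.331) = (2.004×10^-6)(0.09720) = 1.95×10^-7 A.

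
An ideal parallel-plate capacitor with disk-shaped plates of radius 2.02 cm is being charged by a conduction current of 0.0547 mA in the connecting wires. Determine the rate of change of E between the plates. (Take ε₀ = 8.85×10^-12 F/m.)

Charge continuity gives I_d = I = 5.47×10^-5 A between the plates.
Inverting I_d = ε₀ A dE/dt gives dE/dt = 5.47×10^-5 / (8.85×10^-12 · 1.282×10^-3) = 4.82×10^9 V/(m·s).

4.82×10^9 V/(m·s)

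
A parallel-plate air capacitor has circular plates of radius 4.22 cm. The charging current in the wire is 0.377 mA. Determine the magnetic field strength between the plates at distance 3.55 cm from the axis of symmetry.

No conduction current crosses the gap, so I_d there equals the 3.77×10^-4 A in the leads.
∮B·dl = μ₀ I_d,enc with I_d,enc = I_d r²/R² = 2.668×10^-4 A; so B = μ₀ I_d,enc/(2πr) = 1.50×10^-9 T.

1.50×10^-9 T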